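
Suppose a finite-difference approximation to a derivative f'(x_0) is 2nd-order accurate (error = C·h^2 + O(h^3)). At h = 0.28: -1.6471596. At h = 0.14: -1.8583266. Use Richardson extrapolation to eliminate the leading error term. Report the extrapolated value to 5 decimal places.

-1.92872

Extrapolated value = (4·A(h/2) − A(h)) / (4 − 1)
= (4·(-1.8583266) − (-1.6471596)) / 3
= -5.7861468 / 3 = -1.9287156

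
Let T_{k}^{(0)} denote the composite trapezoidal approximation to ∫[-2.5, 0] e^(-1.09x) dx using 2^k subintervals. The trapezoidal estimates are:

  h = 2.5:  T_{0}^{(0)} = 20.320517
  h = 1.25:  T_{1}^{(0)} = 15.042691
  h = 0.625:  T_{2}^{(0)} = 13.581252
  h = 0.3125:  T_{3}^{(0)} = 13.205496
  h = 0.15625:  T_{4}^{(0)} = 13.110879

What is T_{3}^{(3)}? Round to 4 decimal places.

Richardson extrapolation on the trapezoidal column (denominator 4−1=3):
T_{1}^{(1)} = 15.042691 + (15.042691 − 20.320517)/3 = 13.283416
T_{2}^{(1)} = (4·13.581252 − 15.042691) / 3 = 13.094106
T_{3}^{(1)} = 13.205496 + (13.205496 − 13.581252)/3 = 13.080244
T_{2}^{(2)} = 13.094106 + (13.094106 − 13.283416)/15 = 13.081485
T_{3}^{(2)} = (16·13.080244 − 13.094106) / 15 = 13.079320
T_{3}^{(3)} = (64·13.079320 − 13.081485) / 63 = 13.079286

13.0793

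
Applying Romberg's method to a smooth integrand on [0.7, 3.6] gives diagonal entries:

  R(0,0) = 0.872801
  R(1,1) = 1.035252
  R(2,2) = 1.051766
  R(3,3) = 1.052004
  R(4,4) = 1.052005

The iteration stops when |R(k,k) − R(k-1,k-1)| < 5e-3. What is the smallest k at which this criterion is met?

k = 3

|R(1,1) − R(0,0)| = 0.162451 ≥ 5e-3
|R(2,2) − R(1,1)| = 0.016514 ≥ 5e-3
|R(3,3) − R(2,2)| = 0.000238 < 5e-3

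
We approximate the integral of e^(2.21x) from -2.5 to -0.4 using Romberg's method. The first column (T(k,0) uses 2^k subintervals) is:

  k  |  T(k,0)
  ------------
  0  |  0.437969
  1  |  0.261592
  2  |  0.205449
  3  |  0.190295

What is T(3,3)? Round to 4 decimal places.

0.1851

T(1,1) = (4·0.261592 − 0.437969) / 3 = 0.202800
T(2,1) = (4·0.205449 − 0.261592) / 3 = 0.186735
T(3,1) = (4·0.190295 − 0.205449) / 3 = 0.185244
T(2,2) = 0.186735 + (0.186735 − 0.202800)/15 = 0.185664
T(3,2) = 0.185244 + (0.185244 − 0.186735)/15 = 0.185145
T(3,3) = 0.185145 + (0.185145 − 0.185664)/63 = 0.185137
(Column j=1 coincides with Simpson's rule on the same nodes.)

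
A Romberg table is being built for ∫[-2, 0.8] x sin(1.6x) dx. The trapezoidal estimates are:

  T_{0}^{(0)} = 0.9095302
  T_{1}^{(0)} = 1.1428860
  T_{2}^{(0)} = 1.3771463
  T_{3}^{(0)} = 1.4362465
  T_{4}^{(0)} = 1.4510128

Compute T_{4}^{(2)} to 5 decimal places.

Richardson extrapolation on the trapezoidal column (denominator 4−1=3):
T_{3}^{(1)} = 1.4362465 + (1.4362465 − 1.3771463)/3 = 1.4559466
T_{4}^{(1)} = (4·1.4510128 − 1.4362465) / 3 = 1.4559349
T_{4}^{(2)} = (16·1.4559349 − 1.4559466) / 15 = 1.4559341

1.45593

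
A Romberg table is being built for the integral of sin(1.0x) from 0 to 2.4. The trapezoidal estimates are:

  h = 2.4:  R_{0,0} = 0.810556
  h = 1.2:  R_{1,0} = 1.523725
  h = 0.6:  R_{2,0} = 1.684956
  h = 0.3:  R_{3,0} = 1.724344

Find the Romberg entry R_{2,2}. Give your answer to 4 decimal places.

1.7372

Richardson extrapolation on the trapezoidal column (denominator 4−1=3):
R_{1,1} = 1.523725 + (1.523725 − 0.810556)/3 = 1.761448
R_{2,1} = 1.684956 + (1.684956 − 1.523725)/3 = 1.738700
R_{2,2} = 1.738700 + (1.738700 − 1.761448)/15 = 1.737183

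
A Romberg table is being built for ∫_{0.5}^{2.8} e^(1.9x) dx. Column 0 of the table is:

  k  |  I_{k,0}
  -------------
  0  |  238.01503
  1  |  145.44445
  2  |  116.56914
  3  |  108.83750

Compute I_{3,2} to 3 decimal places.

106.215

I_{2,1} = 116.56914 + (116.56914 − 145.44445)/3 = 106.94404
I_{3,1} = 108.83750 + (108.83750 − 116.56914)/3 = 106.26029
I_{3,2} = 106.26029 + (106.26029 − 106.94404)/15 = 106.21471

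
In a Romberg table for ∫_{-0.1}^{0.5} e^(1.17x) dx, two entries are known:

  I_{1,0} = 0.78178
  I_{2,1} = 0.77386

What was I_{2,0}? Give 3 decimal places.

0.776

From I_{2,1} = (4·I_{2,0} − I_{1,0})/3, solve for I_{2,0}:
4·I_{2,0} = 3·0.77386 + 0.78178 = 3.10336
I_{2,0} = 0.77584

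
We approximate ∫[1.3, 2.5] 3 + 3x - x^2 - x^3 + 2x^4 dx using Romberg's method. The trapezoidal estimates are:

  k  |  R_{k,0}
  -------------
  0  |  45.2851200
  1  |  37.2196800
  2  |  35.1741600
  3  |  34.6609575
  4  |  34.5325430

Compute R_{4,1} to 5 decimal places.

Richardson extrapolation on the trapezoidal column (denominator 4−1=3):
R_{4,1} = (4·34.5325430 − 34.6609575) / 3 = 34.4897382

34.48974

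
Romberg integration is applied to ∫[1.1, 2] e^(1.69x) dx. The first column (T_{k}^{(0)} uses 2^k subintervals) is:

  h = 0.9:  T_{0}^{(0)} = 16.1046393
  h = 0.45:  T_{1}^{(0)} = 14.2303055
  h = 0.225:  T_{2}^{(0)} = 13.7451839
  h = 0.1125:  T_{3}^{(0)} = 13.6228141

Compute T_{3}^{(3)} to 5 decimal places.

13.58193

Richardson extrapolation on the trapezoidal column (denominator 4−1=3):
T_{1}^{(1)} = 14.2303055 + (14.2303055 − 16.1046393)/3 = 13.6055276
T_{2}^{(1)} = (4·13.7451839 − 14.2303055) / 3 = 13.5834767
T_{3}^{(1)} = (4·13.6228141 − 13.7451839) / 3 = 13.5820242
T_{2}^{(2)} = (16·13.5834767 − 13.6055276) / 15 = 13.5820066
T_{3}^{(2)} = 13.5820242 + (13.5820242 − 13.5834767)/15 = 13.5819274
T_{3}^{(3)} = 13.5819274 + (13.5819274 − 13.5820066)/63 = 13.5819261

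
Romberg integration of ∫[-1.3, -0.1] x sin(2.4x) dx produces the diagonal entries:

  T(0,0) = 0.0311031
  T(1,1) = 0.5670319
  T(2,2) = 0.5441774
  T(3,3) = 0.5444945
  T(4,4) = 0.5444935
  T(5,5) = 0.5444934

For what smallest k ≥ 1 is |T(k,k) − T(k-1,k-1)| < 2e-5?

k = 4

|T(1,1) − T(0,0)| = 0.5359288 ≥ 2e-5
|T(2,2) − T(1,1)| = 0.0228545 ≥ 2e-5
|T(3,3) − T(2,2)| = 0.0003171 ≥ 2e-5
|T(4,4) − T(3,3)| = 0.0000010 < 2e-5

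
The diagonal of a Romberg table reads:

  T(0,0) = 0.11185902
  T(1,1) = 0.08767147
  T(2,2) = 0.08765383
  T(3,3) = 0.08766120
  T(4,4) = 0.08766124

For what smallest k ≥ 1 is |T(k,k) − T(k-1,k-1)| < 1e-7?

k = 4

|T(1,1) − T(0,0)| = 0.02418755 ≥ 1e-7
|T(2,2) − T(1,1)| = 0.00001764 ≥ 1e-7
|T(3,3) − T(2,2)| = 0.00000737 ≥ 1e-7
|T(4,4) − T(3,3)| = 0.00000004 < 1e-7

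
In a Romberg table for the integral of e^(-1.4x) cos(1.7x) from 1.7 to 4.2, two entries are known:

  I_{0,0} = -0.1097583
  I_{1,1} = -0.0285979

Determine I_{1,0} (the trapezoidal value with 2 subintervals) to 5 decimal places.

From I_{1,1} = (4·I_{1,0} − I_{0,0})/3, solve for I_{1,0}:
4·I_{1,0} = 3·(-0.0285979) + (-0.1097583) = -0.1955520
I_{1,0} = -0.0488880

-0.04889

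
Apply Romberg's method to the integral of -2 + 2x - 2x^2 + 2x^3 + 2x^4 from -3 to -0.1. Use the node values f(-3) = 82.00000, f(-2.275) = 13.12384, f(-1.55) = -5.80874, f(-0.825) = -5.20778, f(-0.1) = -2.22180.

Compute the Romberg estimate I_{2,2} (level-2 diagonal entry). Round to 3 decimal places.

I_{0,0} (trapezoid, 1 panel, h=2.9000): 115.67839
I_{1,0} (trapezoid, 2 panels, h=1.4500): 49.41652
I_{2,0} (trapezoid, 4 panels, h=0.7250): 30.44740
I_{1,1} = 49.41652 + (49.41652 − 115.67839)/3 = 27.32923
I_{2,1} = 30.44740 + (30.44740 − 49.41652)/3 = 24.12436
I_{2,2} = 24.12436 + (24.12436 − 27.32923)/15 = 23.91070

23.911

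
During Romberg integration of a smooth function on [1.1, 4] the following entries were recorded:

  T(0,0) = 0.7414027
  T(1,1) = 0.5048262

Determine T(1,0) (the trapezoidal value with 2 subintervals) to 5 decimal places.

0.56397

From T(1,1) = (4·T(1,0) − T(0,0))/3, solve for T(1,0):
4·T(1,0) = 3·0.5048262 + 0.7414027 = 2.2558813
T(1,0) = 0.5639703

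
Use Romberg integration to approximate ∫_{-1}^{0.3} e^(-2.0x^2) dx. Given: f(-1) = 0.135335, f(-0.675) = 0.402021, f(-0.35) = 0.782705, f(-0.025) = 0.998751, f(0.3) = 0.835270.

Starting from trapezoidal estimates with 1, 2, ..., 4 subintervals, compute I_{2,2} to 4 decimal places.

I_{0,0} (trapezoid, 1 panel, h=1.3000): 0.630893
I_{1,0} (trapezoid, 2 panels, h=0.6500): 0.824205
I_{2,0} (trapezoid, 4 panels, h=0.3250): 0.867353
I_{1,1} = 0.824205 + (0.824205 − 0.630893)/3 = 0.888642
I_{2,1} = 0.867353 + (0.867353 − 0.824205)/3 = 0.881736
I_{2,2} = 0.881736 + (0.881736 − 0.888642)/15 = 0.881276

0.8813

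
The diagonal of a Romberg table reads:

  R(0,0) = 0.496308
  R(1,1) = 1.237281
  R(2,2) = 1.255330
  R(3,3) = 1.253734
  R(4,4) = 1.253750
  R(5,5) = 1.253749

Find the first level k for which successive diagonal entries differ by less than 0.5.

k = 2

|R(1,1) − R(0,0)| = 0.740973 ≥ 0.5
|R(2,2) − R(1,1)| = 0.018049 < 0.5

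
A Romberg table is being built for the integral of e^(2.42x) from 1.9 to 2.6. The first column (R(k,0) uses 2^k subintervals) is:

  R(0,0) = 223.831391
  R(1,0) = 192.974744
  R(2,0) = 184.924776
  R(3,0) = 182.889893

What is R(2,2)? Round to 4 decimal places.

Richardson extrapolation on the trapezoidal column (denominator 4−1=3):
R(1,1) = (4·192.974744 − 223.831391) / 3 = 182.689195
R(2,1) = 184.924776 + (184.924776 − 192.974744)/3 = 182.241453
R(2,2) = (16·182.241453 − 182.689195) / 15 = 182.211604

182.2116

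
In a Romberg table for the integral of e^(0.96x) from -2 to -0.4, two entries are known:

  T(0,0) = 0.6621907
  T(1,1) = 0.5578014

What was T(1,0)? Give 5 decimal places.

0.58390

From T(1,1) = (4·T(1,0) − T(0,0))/3, solve for T(1,0):
4·T(1,0) = 3·0.5578014 + 0.6621907 = 2.3355949
T(1,0) = 0.5838987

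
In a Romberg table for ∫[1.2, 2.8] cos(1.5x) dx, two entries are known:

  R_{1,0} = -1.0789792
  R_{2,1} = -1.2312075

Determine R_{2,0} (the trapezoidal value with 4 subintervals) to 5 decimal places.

-1.19315

From R_{2,1} = (4·R_{2,0} − R_{1,0})/3, solve for R_{2,0}:
4·R_{2,0} = 3·(-1.2312075) + (-1.0789792) = -4.7726017
R_{2,0} = -1.1931504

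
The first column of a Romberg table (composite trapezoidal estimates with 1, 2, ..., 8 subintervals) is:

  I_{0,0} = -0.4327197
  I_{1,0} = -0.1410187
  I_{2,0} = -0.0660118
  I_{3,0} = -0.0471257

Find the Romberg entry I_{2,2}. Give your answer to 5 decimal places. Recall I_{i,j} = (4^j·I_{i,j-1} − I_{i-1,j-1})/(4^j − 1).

Richardson extrapolation on the trapezoidal column (denominator 4−1=3):
I_{1,1} = (4·(-0.1410187) − (-0.4327197)) / 3 = -0.0437850
I_{2,1} = (4·(-0.0660118) − (-0.1410187)) / 3 = -0.0410095
I_{2,2} = (16·(-0.0410095) − (-0.0437850)) / 15 = -0.0408245

-0.04082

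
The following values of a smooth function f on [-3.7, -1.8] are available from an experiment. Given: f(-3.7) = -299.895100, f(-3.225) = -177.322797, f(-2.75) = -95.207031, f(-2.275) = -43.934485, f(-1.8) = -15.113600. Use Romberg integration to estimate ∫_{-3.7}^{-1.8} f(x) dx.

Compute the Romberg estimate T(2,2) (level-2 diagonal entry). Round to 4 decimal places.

T(0,0) (trapezoid, 1 panel, h=1.9000): -299.258265
T(1,0) (trapezoid, 2 panels, h=0.9500): -240.075812
T(2,0) (trapezoid, 4 panels, h=0.4750): -225.135115
T(1,1) = -240.075812 + (-240.075812 − (-299.258265))/3 = -220.348328
T(2,1) = -225.135115 + (-225.135115 − (-240.075812))/3 = -220.154883
T(2,2) = -220.154883 + (-220.154883 − (-220.348328))/15 = -220.141987

-220.1420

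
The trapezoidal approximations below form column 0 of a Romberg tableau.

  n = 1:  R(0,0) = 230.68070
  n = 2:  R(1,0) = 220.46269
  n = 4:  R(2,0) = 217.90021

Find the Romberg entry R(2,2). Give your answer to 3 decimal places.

Richardson extrapolation on the trapezoidal column (denominator 4−1=3):
R(1,1) = (4·220.46269 − 230.68070) / 3 = 217.05669
R(2,1) = 217.90021 + (217.90021 − 220.46269)/3 = 217.04605
R(2,2) = 217.04605 + (217.04605 − 217.05669)/15 = 217.04534

217.045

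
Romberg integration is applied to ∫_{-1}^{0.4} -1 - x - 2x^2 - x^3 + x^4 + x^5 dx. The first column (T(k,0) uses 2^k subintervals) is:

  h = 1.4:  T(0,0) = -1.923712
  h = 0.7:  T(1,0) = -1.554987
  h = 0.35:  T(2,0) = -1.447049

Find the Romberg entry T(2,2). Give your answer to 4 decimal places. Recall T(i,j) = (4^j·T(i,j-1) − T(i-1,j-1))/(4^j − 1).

T(1,1) = (4·(-1.554987) − (-1.923712)) / 3 = -1.432079
T(2,1) = (4·(-1.447049) − (-1.554987)) / 3 = -1.411070
T(2,2) = -1.411070 + (-1.411070 − (-1.432079))/15 = -1.409669
(Column j=1 coincides with Simpson's rule on the same nodes.)

-1.4097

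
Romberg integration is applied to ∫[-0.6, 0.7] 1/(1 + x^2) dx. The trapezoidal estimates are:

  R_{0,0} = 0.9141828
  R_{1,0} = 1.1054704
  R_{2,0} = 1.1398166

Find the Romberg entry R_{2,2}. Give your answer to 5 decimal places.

Richardson extrapolation on the trapezoidal column (denominator 4−1=3):
R_{1,1} = 1.1054704 + (1.1054704 − 0.9141828)/3 = 1.1692329
R_{2,1} = (4·1.1398166 − 1.1054704) / 3 = 1.1512653
R_{2,2} = (16·1.1512653 − 1.1692329) / 15 = 1.1500675

1.15007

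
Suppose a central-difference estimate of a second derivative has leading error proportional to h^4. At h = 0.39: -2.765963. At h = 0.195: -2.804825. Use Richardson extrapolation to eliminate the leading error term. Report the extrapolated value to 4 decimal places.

-2.8074

Extrapolated value = (16·A(h/2) − A(h)) / (16 − 1)
= (16·(-2.804825) − (-2.765963)) / 15
= -42.111237 / 15 = -2.807416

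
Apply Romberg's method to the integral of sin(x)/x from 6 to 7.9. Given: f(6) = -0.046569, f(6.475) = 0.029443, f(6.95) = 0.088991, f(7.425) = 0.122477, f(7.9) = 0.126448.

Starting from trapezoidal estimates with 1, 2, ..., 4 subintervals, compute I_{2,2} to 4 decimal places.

0.1370

I_{0,0} (trapezoid, 1 panel, h=1.9000): 0.075885
I_{1,0} (trapezoid, 2 panels, h=0.9500): 0.122484
I_{2,0} (trapezoid, 4 panels, h=0.4750): 0.133404
I_{1,1} = 0.122484 + (0.122484 − 0.075885)/3 = 0.138017
I_{2,1} = 0.133404 + (0.133404 − 0.122484)/3 = 0.137044
I_{2,2} = 0.137044 + (0.137044 − 0.138017)/15 = 0.136979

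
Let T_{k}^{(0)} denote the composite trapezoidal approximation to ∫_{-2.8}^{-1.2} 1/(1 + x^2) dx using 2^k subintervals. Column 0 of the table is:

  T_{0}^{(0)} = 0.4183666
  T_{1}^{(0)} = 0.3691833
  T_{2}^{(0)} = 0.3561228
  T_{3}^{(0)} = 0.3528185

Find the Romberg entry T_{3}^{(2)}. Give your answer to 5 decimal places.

0.35171

Richardson extrapolation on the trapezoidal column (denominator 4−1=3):
T_{2}^{(1)} = (4·0.3561228 − 0.3691833) / 3 = 0.3517693
T_{3}^{(1)} = (4·0.3528185 − 0.3561228) / 3 = 0.3517171
T_{3}^{(2)} = (16·0.3517171 − 0.3517693) / 15 = 0.3517136
(Column j=1 coincides with Simpson's rule on the same nodes.)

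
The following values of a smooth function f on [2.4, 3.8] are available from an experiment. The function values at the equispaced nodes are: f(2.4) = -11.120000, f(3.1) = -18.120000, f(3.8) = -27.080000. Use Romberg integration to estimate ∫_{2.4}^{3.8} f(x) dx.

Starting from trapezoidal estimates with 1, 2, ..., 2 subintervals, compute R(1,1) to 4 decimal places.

R(0,0) (trapezoid, 1 panel, h=1.4000): -26.740000
R(1,0) (trapezoid, 2 panels, h=0.7000): -26.054000
R(1,1) = -26.054000 + (-26.054000 − (-26.740000))/3 = -25.825333

-25.8253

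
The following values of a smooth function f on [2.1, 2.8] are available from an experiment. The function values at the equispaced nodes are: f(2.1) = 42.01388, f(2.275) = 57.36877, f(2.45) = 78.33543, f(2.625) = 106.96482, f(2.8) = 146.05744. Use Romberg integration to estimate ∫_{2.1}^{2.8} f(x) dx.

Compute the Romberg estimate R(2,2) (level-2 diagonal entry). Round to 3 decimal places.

58.452

R(0,0) (trapezoid, 1 panel, h=0.7000): 65.82496
R(1,0) (trapezoid, 2 panels, h=0.3500): 60.32988
R(2,0) (trapezoid, 4 panels, h=0.1750): 58.92332
R(1,1) = 60.32988 + (60.32988 − 65.82496)/3 = 58.49819
R(2,1) = 58.92332 + (58.92332 − 60.32988)/3 = 58.45447
R(2,2) = 58.45447 + (58.45447 − 58.49819)/15 = 58.45156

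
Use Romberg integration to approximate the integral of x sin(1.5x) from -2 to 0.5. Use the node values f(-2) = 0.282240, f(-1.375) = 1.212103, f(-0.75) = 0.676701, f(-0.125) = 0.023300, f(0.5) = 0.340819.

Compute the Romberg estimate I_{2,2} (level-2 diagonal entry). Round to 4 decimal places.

I_{0,0} (trapezoid, 1 panel, h=2.5000): 0.778824
I_{1,0} (trapezoid, 2 panels, h=1.2500): 1.235288
I_{2,0} (trapezoid, 4 panels, h=0.6250): 1.389771
I_{1,1} = 1.235288 + (1.235288 − 0.778824)/3 = 1.387443
I_{2,1} = 1.389771 + (1.389771 − 1.235288)/3 = 1.441265
I_{2,2} = 1.441265 + (1.441265 − 1.387443)/15 = 1.444853

1.4449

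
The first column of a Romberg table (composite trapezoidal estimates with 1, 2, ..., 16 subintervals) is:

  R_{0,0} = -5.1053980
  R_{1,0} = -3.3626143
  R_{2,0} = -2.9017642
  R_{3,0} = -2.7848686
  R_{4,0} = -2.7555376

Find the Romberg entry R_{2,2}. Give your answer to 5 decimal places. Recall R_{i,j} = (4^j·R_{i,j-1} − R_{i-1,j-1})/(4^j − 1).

-2.74591

Richardson extrapolation on the trapezoidal column (denominator 4−1=3):
R_{1,1} = (4·(-3.3626143) − (-5.1053980)) / 3 = -2.7816864
R_{2,1} = -2.9017642 + (-2.9017642 − (-3.3626143))/3 = -2.7481475
R_{2,2} = -2.7481475 + (-2.7481475 − (-2.7816864))/15 = -2.7459116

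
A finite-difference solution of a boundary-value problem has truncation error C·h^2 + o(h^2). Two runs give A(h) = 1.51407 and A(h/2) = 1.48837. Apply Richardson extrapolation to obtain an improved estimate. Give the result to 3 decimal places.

The leading error scales as h^2; refining by a factor of 2 reduces it by 2^2 = 4.
Extrapolated value = (4·A(h/2) − A(h)) / (4 − 1)
= (4·1.48837 − 1.51407) / 3
= 4.43941 / 3 = 1.47980

1.480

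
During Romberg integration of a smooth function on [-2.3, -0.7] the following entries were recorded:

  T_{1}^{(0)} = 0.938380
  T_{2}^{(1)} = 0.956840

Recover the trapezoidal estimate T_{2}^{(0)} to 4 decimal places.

0.9522

From T_{2}^{(1)} = (4·T_{2}^{(0)} − T_{1}^{(0)})/3, solve for T_{2}^{(0)}:
4·T_{2}^{(0)} = 3·0.956840 + 0.938380 = 3.808900
T_{2}^{(0)} = 0.952225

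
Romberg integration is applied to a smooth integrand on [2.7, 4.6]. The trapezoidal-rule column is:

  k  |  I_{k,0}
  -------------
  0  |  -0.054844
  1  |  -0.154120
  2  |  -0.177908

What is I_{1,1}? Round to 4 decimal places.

-0.1872

Richardson extrapolation on the trapezoidal column (denominator 4−1=3):
I_{1,1} = -0.154120 + (-0.154120 − (-0.054844))/3 = -0.187212
(Column j=1 coincides with Simpson's rule on the same nodes.)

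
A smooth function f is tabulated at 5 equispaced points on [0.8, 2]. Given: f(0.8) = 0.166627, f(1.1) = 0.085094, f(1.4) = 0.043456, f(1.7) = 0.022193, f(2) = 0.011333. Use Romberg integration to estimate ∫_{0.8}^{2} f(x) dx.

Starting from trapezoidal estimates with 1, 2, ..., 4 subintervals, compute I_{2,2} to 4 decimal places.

0.0693

I_{0,0} (trapezoid, 1 panel, h=1.2000): 0.106776
I_{1,0} (trapezoid, 2 panels, h=0.6000): 0.079462
I_{2,0} (trapezoid, 4 panels, h=0.3000): 0.071917
I_{1,1} = 0.079462 + (0.079462 − 0.106776)/3 = 0.070357
I_{2,1} = 0.071917 + (0.071917 − 0.079462)/3 = 0.069402
I_{2,2} = 0.069402 + (0.069402 − 0.070357)/15 = 0.069338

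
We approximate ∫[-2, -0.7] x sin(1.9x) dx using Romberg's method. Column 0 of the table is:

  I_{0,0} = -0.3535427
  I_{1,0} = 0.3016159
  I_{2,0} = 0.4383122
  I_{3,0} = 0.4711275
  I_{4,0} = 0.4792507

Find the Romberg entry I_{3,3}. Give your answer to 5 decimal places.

Richardson extrapolation on the trapezoidal column (denominator 4−1=3):
I_{1,1} = 0.3016159 + (0.3016159 − (-0.3535427))/3 = 0.5200021
I_{2,1} = 0.4383122 + (0.4383122 − 0.3016159)/3 = 0.4838776
I_{3,1} = 0.4711275 + (0.4711275 − 0.4383122)/3 = 0.4820659
I_{2,2} = (16·0.4838776 − 0.5200021) / 15 = 0.4814693
I_{3,2} = 0.4820659 + (0.4820659 − 0.4838776)/15 = 0.4819451
I_{3,3} = (64·0.4819451 − 0.4814693) / 63 = 0.4819527

0.48195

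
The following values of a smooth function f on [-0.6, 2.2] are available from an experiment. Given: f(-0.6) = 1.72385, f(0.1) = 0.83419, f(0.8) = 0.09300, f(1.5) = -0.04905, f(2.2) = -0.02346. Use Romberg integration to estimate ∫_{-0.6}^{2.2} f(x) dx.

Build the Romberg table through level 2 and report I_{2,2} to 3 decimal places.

I_{0,0} (trapezoid, 1 panel, h=2.8000): 2.38055
I_{1,0} (trapezoid, 2 panels, h=1.4000): 1.32047
I_{2,0} (trapezoid, 4 panels, h=0.7000): 1.20983
I_{1,1} = 1.32047 + (1.32047 − 2.38055)/3 = 0.96711
I_{2,1} = 1.20983 + (1.20983 − 1.32047)/3 = 1.17295
I_{2,2} = 1.17295 + (1.17295 − 0.96711)/15 = 1.18667

1.187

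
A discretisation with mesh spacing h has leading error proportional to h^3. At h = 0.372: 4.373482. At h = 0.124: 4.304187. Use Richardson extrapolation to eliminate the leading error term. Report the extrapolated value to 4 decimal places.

The leading error scales as h^3; refining by a factor of 3 reduces it by 3^3 = 27.
Extrapolated value = (27·A(h/3) − A(h)) / (27 − 1)
= (27·4.304187 − 4.373482) / 26
= 111.839567 / 26 = 4.301522

4.3015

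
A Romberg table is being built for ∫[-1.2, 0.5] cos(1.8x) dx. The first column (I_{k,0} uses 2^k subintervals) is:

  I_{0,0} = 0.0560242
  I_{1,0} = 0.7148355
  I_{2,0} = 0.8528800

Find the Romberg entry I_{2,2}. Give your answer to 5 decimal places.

0.89653

I_{1,1} = (4·0.7148355 − 0.0560242) / 3 = 0.9344393
I_{2,1} = 0.8528800 + (0.8528800 − 0.7148355)/3 = 0.8988948
I_{2,2} = 0.8988948 + (0.8988948 − 0.9344393)/15 = 0.8965252
(Column j=1 coincides with Simpson's rule on the same nodes.)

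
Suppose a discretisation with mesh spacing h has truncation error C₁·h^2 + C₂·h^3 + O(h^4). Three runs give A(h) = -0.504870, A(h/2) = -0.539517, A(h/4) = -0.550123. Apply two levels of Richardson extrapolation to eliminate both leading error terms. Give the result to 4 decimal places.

First eliminate the h^2 term (factor 2^2 = 4):
  B₁ = (4·(-0.539517) − (-0.504870))/3 = -0.551066
  B₂ = (4·(-0.550123) − (-0.539517))/3 = -0.553658
Then eliminate the h^3 term (factor 2^3 = 8):
  (8·(-0.553658) − (-0.551066))/7 = -0.554028

-0.5540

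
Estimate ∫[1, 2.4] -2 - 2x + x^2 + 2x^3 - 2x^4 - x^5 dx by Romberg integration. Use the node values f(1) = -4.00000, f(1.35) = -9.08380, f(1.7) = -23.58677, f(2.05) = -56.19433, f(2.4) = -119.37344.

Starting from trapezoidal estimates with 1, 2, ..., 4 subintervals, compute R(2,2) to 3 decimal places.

R(0,0) (trapezoid, 1 panel, h=1.4000): -86.36141
R(1,0) (trapezoid, 2 panels, h=0.7000): -59.69144
R(2,0) (trapezoid, 4 panels, h=0.3500): -52.69307
R(1,1) = -59.69144 + (-59.69144 − (-86.36141))/3 = -50.80145
R(2,1) = -52.69307 + (-52.69307 − (-59.69144))/3 = -50.36028
R(2,2) = -50.36028 + (-50.36028 − (-50.80145))/15 = -50.33087

-50.331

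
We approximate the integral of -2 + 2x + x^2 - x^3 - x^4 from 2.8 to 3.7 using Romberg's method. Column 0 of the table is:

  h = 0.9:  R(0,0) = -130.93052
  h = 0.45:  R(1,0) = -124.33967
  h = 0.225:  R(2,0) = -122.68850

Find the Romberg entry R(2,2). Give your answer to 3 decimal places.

Richardson extrapolation on the trapezoidal column (denominator 4−1=3):
R(1,1) = -124.33967 + (-124.33967 − (-130.93052))/3 = -122.14272
R(2,1) = (4·(-122.68850) − (-124.33967)) / 3 = -122.13811
R(2,2) = (16·(-122.13811) − (-122.14272)) / 15 = -122.13780

-122.138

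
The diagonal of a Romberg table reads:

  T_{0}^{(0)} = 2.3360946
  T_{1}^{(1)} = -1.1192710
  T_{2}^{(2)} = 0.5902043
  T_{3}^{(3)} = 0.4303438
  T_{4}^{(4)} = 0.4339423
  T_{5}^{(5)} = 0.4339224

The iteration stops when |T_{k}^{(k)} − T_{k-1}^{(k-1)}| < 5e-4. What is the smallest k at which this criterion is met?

k = 5

|T_{1}^{(1)} − T_{0}^{(0)}| = 3.4553656 ≥ 5e-4
|T_{2}^{(2)} − T_{1}^{(1)}| = 1.7094753 ≥ 5e-4
|T_{3}^{(3)} − T_{2}^{(2)}| = 0.1598605 ≥ 5e-4
|T_{4}^{(4)} − T_{3}^{(3)}| = 0.0035985 ≥ 5e-4
|T_{5}^{(5)} − T_{4}^{(4)}| = 0.0000199 < 5e-4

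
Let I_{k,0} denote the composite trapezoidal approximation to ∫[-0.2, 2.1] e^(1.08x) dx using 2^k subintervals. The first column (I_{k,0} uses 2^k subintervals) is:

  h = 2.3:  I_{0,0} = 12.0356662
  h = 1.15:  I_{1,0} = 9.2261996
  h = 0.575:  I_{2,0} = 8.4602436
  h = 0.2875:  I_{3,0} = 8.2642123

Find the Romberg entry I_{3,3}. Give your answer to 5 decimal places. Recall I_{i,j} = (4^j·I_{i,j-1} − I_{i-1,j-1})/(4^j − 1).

8.19845

Richardson extrapolation on the trapezoidal column (denominator 4−1=3):
I_{1,1} = (4·9.2261996 − 12.0356662) / 3 = 8.2897107
I_{2,1} = (4·8.4602436 − 9.2261996) / 3 = 8.2049249
I_{3,1} = 8.2642123 + (8.2642123 − 8.4602436)/3 = 8.1988685
I_{2,2} = 8.2049249 + (8.2049249 − 8.2897107)/15 = 8.1992725
I_{3,2} = 8.1988685 + (8.1988685 − 8.2049249)/15 = 8.1984647
I_{3,3} = 8.1984647 + (8.1984647 − 8.1992725)/63 = 8.1984519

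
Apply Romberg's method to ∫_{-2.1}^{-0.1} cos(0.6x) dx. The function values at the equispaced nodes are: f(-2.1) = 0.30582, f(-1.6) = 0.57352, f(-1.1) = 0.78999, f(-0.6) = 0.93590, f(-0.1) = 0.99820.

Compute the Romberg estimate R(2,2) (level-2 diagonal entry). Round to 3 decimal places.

R(0,0) (trapezoid, 1 panel, h=2.0000): 1.30402
R(1,0) (trapezoid, 2 panels, h=1.0000): 1.44200
R(2,0) (trapezoid, 4 panels, h=0.5000): 1.47571
R(1,1) = 1.44200 + (1.44200 − 1.30402)/3 = 1.48799
R(2,1) = 1.47571 + (1.47571 − 1.44200)/3 = 1.48695
R(2,2) = 1.48695 + (1.48695 − 1.48799)/15 = 1.48688

1.487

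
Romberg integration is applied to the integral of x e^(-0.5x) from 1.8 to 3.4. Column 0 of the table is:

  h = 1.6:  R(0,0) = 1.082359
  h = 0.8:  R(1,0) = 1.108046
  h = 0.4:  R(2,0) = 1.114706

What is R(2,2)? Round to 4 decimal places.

1.1169

Richardson extrapolation on the trapezoidal column (denominator 4−1=3):
R(1,1) = (4·1.108046 − 1.082359) / 3 = 1.116608
R(2,1) = (4·1.114706 − 1.108046) / 3 = 1.116926
R(2,2) = (16·1.116926 − 1.116608) / 15 = 1.116947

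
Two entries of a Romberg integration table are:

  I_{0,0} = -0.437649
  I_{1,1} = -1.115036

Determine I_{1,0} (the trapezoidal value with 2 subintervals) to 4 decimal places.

From I_{1,1} = (4·I_{1,0} − I_{0,0})/3, solve for I_{1,0}:
4·I_{1,0} = 3·(-1.115036) + (-0.437649) = -3.782757
I_{1,0} = -0.945689

-0.9457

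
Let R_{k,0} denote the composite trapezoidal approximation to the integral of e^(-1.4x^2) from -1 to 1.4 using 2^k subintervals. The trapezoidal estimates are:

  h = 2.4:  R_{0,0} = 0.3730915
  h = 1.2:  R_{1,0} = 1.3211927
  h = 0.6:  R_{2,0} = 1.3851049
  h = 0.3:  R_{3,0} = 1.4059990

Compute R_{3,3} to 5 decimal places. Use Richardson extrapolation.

R_{1,1} = (4·1.3211927 − 0.3730915) / 3 = 1.6372264
R_{2,1} = 1.3851049 + (1.3851049 − 1.3211927)/3 = 1.4064090
R_{3,1} = 1.4059990 + (1.4059990 − 1.3851049)/3 = 1.4129637
R_{2,2} = 1.4064090 + (1.4064090 − 1.6372264)/15 = 1.3910212
R_{3,2} = (16·1.4129637 − 1.4064090) / 15 = 1.4134007
R_{3,3} = 1.4134007 + (1.4134007 − 1.3910212)/63 = 1.4137559

1.41376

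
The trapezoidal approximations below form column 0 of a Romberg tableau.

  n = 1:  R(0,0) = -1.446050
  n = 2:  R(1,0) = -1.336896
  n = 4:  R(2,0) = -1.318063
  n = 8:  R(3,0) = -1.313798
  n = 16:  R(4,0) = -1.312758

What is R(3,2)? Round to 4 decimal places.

Richardson extrapolation on the trapezoidal column (denominator 4−1=3):
R(2,1) = (4·(-1.318063) − (-1.336896)) / 3 = -1.311785
R(3,1) = (4·(-1.313798) − (-1.318063)) / 3 = -1.312376
R(3,2) = -1.312376 + (-1.312376 − (-1.311785))/15 = -1.312415

-1.3124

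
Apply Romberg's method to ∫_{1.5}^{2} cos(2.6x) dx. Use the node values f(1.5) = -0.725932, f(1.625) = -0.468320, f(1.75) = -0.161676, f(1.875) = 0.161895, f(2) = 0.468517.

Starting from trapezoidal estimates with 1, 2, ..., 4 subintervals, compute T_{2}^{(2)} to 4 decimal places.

-0.0753

T_{0}^{(0)} (trapezoid, 1 panel, h=0.5000): -0.064354
T_{1}^{(0)} (trapezoid, 2 panels, h=0.2500): -0.072596
T_{2}^{(0)} (trapezoid, 4 panels, h=0.1250): -0.074601
T_{1}^{(1)} = -0.072596 + (-0.072596 − (-0.064354))/3 = -0.075343
T_{2}^{(1)} = -0.074601 + (-0.074601 − (-0.072596))/3 = -0.075269
T_{2}^{(2)} = -0.075269 + (-0.075269 − (-0.075343))/15 = -0.075264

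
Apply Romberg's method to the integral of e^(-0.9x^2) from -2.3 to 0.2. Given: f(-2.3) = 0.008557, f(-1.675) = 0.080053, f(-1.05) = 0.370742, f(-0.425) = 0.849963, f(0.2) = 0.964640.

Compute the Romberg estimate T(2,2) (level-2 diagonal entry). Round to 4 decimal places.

1.1395

T(0,0) (trapezoid, 1 panel, h=2.5000): 1.216496
T(1,0) (trapezoid, 2 panels, h=1.2500): 1.071676
T(2,0) (trapezoid, 4 panels, h=0.6250): 1.117098
T(1,1) = 1.071676 + (1.071676 − 1.216496)/3 = 1.023403
T(2,1) = 1.117098 + (1.117098 − 1.071676)/3 = 1.132239
T(2,2) = 1.132239 + (1.132239 − 1.023403)/15 = 1.139495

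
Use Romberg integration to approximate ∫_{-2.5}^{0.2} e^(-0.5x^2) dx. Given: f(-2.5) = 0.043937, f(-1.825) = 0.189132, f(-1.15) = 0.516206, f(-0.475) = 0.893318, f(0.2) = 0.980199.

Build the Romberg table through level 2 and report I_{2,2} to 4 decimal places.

I_{0,0} (trapezoid, 1 panel, h=2.7000): 1.382584
I_{1,0} (trapezoid, 2 panels, h=1.3500): 1.388170
I_{2,0} (trapezoid, 4 panels, h=0.6750): 1.424739
I_{1,1} = 1.388170 + (1.388170 − 1.382584)/3 = 1.390032
I_{2,1} = 1.424739 + (1.424739 − 1.388170)/3 = 1.436929
I_{2,2} = 1.436929 + (1.436929 − 1.390032)/15 = 1.440055

1.4401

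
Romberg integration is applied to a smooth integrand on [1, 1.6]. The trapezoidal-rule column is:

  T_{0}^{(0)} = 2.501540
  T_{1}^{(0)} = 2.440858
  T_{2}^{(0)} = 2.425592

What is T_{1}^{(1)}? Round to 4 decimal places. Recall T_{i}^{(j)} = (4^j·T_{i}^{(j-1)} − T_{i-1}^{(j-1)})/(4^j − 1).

2.4206

T_{1}^{(1)} = 2.440858 + (2.440858 − 2.501540)/3 = 2.420631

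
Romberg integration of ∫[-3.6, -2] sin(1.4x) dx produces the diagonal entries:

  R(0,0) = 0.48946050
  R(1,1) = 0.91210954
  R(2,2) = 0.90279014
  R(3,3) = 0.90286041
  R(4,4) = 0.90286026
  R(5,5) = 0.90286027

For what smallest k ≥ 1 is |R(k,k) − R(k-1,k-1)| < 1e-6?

|R(1,1) − R(0,0)| = 0.42264904 ≥ 1e-6
|R(2,2) − R(1,1)| = 0.00931940 ≥ 1e-6
|R(3,3) − R(2,2)| = 0.00007027 ≥ 1e-6
|R(4,4) − R(3,3)| = 0.00000015 < 1e-6

k = 4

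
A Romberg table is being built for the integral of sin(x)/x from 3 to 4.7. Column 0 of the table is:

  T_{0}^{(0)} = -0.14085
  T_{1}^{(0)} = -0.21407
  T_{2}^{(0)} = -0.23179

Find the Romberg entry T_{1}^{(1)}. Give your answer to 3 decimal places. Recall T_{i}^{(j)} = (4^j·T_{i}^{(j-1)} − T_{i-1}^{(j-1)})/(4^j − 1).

-0.238

T_{1}^{(1)} = -0.21407 + (-0.21407 − (-0.14085))/3 = -0.23848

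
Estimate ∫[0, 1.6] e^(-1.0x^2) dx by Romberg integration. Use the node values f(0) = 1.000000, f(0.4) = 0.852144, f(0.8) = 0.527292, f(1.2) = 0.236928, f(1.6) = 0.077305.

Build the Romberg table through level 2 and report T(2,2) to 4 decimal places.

T(0,0) (trapezoid, 1 panel, h=1.6000): 0.861844
T(1,0) (trapezoid, 2 panels, h=0.8000): 0.852756
T(2,0) (trapezoid, 4 panels, h=0.4000): 0.862007
T(1,1) = 0.852756 + (0.852756 − 0.861844)/3 = 0.849727
T(2,1) = 0.862007 + (0.862007 − 0.852756)/3 = 0.865091
T(2,2) = 0.865091 + (0.865091 − 0.849727)/15 = 0.866115

0.8661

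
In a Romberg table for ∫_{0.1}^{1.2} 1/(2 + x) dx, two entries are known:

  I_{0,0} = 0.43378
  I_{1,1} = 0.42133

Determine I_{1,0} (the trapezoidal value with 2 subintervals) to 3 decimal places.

0.424

From I_{1,1} = (4·I_{1,0} − I_{0,0})/3, solve for I_{1,0}:
4·I_{1,0} = 3·0.42133 + 0.43378 = 1.69777
I_{1,0} = 0.42444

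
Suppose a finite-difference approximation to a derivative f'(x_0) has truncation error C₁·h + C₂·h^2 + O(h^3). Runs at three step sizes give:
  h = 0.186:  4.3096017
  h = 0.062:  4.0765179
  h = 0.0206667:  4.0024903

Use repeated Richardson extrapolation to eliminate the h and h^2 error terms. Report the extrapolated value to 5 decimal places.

First eliminate the h term (factor 3^1 = 3):
  B₁ = (3·4.0765179 − 4.3096017)/2 = 3.9599760
  B₂ = (3·4.0024903 − 4.0765179)/2 = 3.9654765
Then eliminate the h^2 term (factor 3^2 = 9):
  (9·3.9654765 − 3.9599760)/8 = 3.9661641

3.96616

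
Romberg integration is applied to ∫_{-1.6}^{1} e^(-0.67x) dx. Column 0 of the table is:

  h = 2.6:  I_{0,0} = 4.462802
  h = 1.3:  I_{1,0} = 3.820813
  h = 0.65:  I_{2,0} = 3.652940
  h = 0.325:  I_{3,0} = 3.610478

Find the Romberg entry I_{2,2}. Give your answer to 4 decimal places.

I_{1,1} = 3.820813 + (3.820813 − 4.462802)/3 = 3.606817
I_{2,1} = (4·3.652940 − 3.820813) / 3 = 3.596982
I_{2,2} = (16·3.596982 − 3.606817) / 15 = 3.596326

3.5963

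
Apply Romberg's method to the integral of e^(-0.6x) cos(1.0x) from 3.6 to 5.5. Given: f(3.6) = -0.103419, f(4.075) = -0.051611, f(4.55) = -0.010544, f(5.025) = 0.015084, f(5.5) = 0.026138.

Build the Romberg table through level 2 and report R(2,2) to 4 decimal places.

R(0,0) (trapezoid, 1 panel, h=1.9000): -0.073417
R(1,0) (trapezoid, 2 panels, h=0.9500): -0.046725
R(2,0) (trapezoid, 4 panels, h=0.4750): -0.040713
R(1,1) = -0.046725 + (-0.046725 − (-0.073417))/3 = -0.037828
R(2,1) = -0.040713 + (-0.040713 − (-0.046725))/3 = -0.038709
R(2,2) = -0.038709 + (-0.038709 − (-0.037828))/15 = -0.038768

-0.0388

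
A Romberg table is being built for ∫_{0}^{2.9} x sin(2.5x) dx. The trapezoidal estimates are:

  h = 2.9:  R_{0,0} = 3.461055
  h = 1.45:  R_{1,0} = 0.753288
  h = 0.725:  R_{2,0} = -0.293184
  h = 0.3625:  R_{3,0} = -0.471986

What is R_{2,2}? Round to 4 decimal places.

Richardson extrapolation on the trapezoidal column (denominator 4−1=3):
R_{1,1} = 0.753288 + (0.753288 − 3.461055)/3 = -0.149301
R_{2,1} = -0.293184 + (-0.293184 − 0.753288)/3 = -0.642008
R_{2,2} = -0.642008 + (-0.642008 − (-0.149301))/15 = -0.674855

-0.6749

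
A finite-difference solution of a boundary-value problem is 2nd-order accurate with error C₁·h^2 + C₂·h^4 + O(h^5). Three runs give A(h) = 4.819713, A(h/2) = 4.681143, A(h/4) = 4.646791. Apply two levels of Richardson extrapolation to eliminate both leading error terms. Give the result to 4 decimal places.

4.6354

First eliminate the h^2 term (factor 2^2 = 4):
  B₁ = (4·4.681143 − 4.819713)/3 = 4.634953
  B₂ = (4·4.646791 − 4.681143)/3 = 4.635340
Then eliminate the h^4 term (factor 2^4 = 16):
  (16·4.635340 − 4.634953)/15 = 4.635366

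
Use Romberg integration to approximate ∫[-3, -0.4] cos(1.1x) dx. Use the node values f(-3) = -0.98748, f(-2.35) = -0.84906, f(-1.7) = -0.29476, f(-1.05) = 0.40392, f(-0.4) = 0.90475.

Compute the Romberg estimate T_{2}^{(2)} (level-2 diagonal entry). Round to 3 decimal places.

T_{0}^{(0)} (trapezoid, 1 panel, h=2.6000): -0.10755
T_{1}^{(0)} (trapezoid, 2 panels, h=1.3000): -0.43696
T_{2}^{(0)} (trapezoid, 4 panels, h=0.6500): -0.50782
T_{1}^{(1)} = -0.43696 + (-0.43696 − (-0.10755))/3 = -0.54676
T_{2}^{(1)} = -0.50782 + (-0.50782 − (-0.43696))/3 = -0.53144
T_{2}^{(2)} = -0.53144 + (-0.53144 − (-0.54676))/15 = -0.53042

-0.530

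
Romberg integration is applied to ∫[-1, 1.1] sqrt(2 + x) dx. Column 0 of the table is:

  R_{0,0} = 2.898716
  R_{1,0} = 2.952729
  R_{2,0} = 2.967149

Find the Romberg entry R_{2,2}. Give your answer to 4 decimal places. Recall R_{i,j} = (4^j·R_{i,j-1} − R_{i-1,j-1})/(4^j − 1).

R_{1,1} = 2.952729 + (2.952729 − 2.898716)/3 = 2.970733
R_{2,1} = (4·2.967149 − 2.952729) / 3 = 2.971956
R_{2,2} = (16·2.971956 − 2.970733) / 15 = 2.972038

2.9720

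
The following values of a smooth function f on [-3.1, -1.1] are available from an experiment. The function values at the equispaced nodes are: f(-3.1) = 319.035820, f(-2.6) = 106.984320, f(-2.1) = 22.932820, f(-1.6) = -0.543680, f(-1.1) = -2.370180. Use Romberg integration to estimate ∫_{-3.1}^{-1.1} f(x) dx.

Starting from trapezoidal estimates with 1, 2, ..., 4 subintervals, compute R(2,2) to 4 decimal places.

131.0656

R(0,0) (trapezoid, 1 panel, h=2.0000): 316.665640
R(1,0) (trapezoid, 2 panels, h=1.0000): 181.265640
R(2,0) (trapezoid, 4 panels, h=0.5000): 143.853140
R(1,1) = 181.265640 + (181.265640 − 316.665640)/3 = 136.132307
R(2,1) = 143.853140 + (143.853140 − 181.265640)/3 = 131.382307
R(2,2) = 131.382307 + (131.382307 − 136.132307)/15 = 131.065640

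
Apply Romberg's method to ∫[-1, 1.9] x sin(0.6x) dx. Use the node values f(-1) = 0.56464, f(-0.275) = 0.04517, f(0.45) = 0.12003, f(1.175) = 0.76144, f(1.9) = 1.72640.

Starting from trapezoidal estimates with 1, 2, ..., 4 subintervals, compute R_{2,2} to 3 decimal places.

R_{0,0} (trapezoid, 1 panel, h=2.9000): 3.32201
R_{1,0} (trapezoid, 2 panels, h=1.4500): 1.83505
R_{2,0} (trapezoid, 4 panels, h=0.7250): 1.50232
R_{1,1} = 1.83505 + (1.83505 − 3.32201)/3 = 1.33940
R_{2,1} = 1.50232 + (1.50232 − 1.83505)/3 = 1.39141
R_{2,2} = 1.39141 + (1.39141 − 1.33940)/15 = 1.39488

1.395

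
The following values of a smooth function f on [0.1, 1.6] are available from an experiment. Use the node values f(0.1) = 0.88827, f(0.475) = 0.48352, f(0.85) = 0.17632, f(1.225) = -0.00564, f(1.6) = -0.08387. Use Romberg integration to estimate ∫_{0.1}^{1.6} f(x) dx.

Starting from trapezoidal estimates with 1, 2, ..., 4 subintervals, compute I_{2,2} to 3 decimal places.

0.384

I_{0,0} (trapezoid, 1 panel, h=1.5000): 0.60330
I_{1,0} (trapezoid, 2 panels, h=0.7500): 0.43389
I_{2,0} (trapezoid, 4 panels, h=0.3750): 0.39615
I_{1,1} = 0.43389 + (0.43389 − 0.60330)/3 = 0.37742
I_{2,1} = 0.39615 + (0.39615 − 0.43389)/3 = 0.38357
I_{2,2} = 0.38357 + (0.38357 − 0.37742)/15 = 0.38398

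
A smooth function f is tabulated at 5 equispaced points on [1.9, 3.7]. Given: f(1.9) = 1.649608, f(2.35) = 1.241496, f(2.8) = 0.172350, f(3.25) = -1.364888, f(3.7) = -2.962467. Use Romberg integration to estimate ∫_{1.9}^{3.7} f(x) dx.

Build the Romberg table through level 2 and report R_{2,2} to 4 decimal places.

R_{0,0} (trapezoid, 1 panel, h=1.8000): -1.181573
R_{1,0} (trapezoid, 2 panels, h=0.9000): -0.435672
R_{2,0} (trapezoid, 4 panels, h=0.4500): -0.273362
R_{1,1} = -0.435672 + (-0.435672 − (-1.181573))/3 = -0.187038
R_{2,1} = -0.273362 + (-0.273362 − (-0.435672))/3 = -0.219259
R_{2,2} = -0.219259 + (-0.219259 − (-0.187038))/15 = -0.221407

-0.2214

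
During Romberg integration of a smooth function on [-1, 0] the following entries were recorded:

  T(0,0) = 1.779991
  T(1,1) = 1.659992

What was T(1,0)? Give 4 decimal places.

From T(1,1) = (4·T(1,0) − T(0,0))/3, solve for T(1,0):
4·T(1,0) = 3·1.659992 + 1.779991 = 6.759967
T(1,0) = 1.689992

1.6900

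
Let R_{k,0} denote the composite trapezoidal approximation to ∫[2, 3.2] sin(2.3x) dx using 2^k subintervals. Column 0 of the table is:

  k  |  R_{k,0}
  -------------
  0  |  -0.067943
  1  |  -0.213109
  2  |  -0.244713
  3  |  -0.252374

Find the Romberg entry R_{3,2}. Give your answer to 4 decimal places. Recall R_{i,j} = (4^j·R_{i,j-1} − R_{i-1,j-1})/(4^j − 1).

-0.2549

Richardson extrapolation on the trapezoidal column (denominator 4−1=3):
R_{2,1} = -0.244713 + (-0.244713 − (-0.213109))/3 = -0.255248
R_{3,1} = (4·(-0.252374) − (-0.244713)) / 3 = -0.254928
R_{3,2} = -0.254928 + (-0.254928 − (-0.255248))/15 = -0.254907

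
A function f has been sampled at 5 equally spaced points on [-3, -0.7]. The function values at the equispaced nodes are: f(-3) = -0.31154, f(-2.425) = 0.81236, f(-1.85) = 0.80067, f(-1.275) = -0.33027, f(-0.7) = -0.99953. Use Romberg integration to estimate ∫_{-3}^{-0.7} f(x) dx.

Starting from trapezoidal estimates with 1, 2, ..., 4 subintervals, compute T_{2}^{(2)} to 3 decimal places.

T_{0}^{(0)} (trapezoid, 1 panel, h=2.3000): -1.50773
T_{1}^{(0)} (trapezoid, 2 panels, h=1.1500): 0.16691
T_{2}^{(0)} (trapezoid, 4 panels, h=0.5750): 0.36065
T_{1}^{(1)} = 0.16691 + (0.16691 − (-1.50773))/3 = 0.72512
T_{2}^{(1)} = 0.36065 + (0.36065 − 0.16691)/3 = 0.42523
T_{2}^{(2)} = 0.42523 + (0.42523 − 0.72512)/15 = 0.40524

0.405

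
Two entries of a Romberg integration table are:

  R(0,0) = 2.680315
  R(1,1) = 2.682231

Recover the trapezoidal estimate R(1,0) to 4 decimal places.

2.6818

From R(1,1) = (4·R(1,0) − R(0,0))/3, solve for R(1,0):
4·R(1,0) = 3·2.682231 + 2.680315 = 10.727008
R(1,0) = 2.681752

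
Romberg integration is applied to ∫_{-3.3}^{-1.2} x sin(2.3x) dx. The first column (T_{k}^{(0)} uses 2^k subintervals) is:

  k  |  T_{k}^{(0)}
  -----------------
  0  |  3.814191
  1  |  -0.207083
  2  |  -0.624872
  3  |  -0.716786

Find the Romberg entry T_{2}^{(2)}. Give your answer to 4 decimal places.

T_{1}^{(1)} = (4·(-0.207083) − 3.814191) / 3 = -1.547508
T_{2}^{(1)} = (4·(-0.624872) − (-0.207083)) / 3 = -0.764135
T_{2}^{(2)} = -0.764135 + (-0.764135 − (-1.547508))/15 = -0.711910

-0.7119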